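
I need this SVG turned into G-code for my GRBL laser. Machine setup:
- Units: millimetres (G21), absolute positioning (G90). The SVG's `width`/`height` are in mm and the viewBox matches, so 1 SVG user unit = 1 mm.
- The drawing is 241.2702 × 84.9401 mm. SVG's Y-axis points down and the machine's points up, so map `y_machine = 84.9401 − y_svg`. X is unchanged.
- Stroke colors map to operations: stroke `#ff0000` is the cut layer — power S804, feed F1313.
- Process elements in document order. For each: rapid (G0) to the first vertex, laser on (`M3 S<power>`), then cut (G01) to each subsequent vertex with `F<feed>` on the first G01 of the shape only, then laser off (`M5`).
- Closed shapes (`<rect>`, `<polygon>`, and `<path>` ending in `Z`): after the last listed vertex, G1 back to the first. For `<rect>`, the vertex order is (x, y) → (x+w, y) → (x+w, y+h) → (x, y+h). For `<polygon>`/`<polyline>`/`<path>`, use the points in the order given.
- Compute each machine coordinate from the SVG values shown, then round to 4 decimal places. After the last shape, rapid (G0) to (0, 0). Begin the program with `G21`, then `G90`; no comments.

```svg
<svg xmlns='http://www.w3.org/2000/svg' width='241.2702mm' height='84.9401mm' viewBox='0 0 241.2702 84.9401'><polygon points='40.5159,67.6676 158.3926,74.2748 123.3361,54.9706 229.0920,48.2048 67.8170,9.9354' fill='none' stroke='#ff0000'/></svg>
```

G21
G90
G0 X40.5159 Y17.2725
M3 S804
G01 X158.3926 Y10.6653 F1313
G01 X123.3361 Y29.9695
G01 X229.0920 Y36.7353
G01 X67.8170 Y75.0047
G01 X40.5159 Y17.2725
M5
G0 X0.0000 Y0.0000

viewBox `0 0 241.2702 84.9401` with mm width/height → 1 unit = 1 mm. Flip: y_m = 84.9401 − y_svg.

**Shape 1** — `<polygon>` closed polygon, stroke `#ff0000` → cut (S804, F1313). Machine vertices: (40.5159,17.2725) → (158.3926,10.6653) → (123.3361,29.9695) → (229.0920,36.7353) → (67.8170,75.0047) → (40.5159,17.2725). Closed: final G1 returns to the first vertex.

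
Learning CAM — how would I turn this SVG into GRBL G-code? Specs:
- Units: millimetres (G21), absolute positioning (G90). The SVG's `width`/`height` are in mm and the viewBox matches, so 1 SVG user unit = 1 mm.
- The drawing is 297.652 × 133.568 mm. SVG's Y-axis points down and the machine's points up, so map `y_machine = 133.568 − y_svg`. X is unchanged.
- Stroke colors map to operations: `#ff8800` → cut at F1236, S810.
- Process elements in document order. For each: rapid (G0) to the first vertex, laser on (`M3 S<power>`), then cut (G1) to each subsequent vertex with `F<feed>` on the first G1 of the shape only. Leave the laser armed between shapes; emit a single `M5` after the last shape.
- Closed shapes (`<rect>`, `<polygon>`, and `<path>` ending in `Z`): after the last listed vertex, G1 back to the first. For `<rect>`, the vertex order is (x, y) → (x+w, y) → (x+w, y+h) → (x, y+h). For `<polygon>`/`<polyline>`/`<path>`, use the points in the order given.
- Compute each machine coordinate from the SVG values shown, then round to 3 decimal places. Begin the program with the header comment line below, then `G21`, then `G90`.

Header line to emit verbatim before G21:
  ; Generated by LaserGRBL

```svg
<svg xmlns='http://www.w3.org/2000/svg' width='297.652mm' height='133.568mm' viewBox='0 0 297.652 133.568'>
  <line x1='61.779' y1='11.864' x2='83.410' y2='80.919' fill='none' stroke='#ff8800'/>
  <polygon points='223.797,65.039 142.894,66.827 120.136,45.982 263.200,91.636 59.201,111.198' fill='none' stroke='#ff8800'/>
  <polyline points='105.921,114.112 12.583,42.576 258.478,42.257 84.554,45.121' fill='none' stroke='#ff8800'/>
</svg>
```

; Generated by LaserGRBL
G21
G90
G0 X61.779 Y121.704
M3 S810
G1 X83.410 Y52.649 F1236
G0 X223.797 Y68.529
M3 S810
G1 X142.894 Y66.741 F1236
G1 X120.136 Y87.586
G1 X263.200 Y41.932
G1 X59.201 Y22.370
G1 X223.797 Y68.529
G0 X105.921 Y19.456
M3 S810
G1 X12.583 Y90.992 F1236
G1 X258.478 Y91.311
G1 X84.554 Y88.447
M5

Since the viewBox matches the mm dimensions, user units are millimetres directly. The only transform is the Y-flip y_m = 133.568 − y_svg.

Shape 1 is a line segment drawn with `<line>`. Its stroke #ff8800 means cut at S810, F1236. After flipping Y the toolpath is (61.779,121.704) → (83.410,52.649).

Shape 2 is a closed polygon drawn with `<polygon>`. Its stroke #ff8800 means cut at S810, F1236. After flipping Y the toolpath is (223.797,68.529) → (142.894,66.741) → (120.136,87.586) → (263.200,41.932) → (59.201,22.370) → (223.797,68.529), returning to the start.

Shape 3 is a open polyline drawn with `<polyline>`. Its stroke #ff8800 means cut at S810, F1236. After flipping Y the toolpath is (105.921,19.456) → (12.583,90.992) → (258.478,91.311) → (84.554,88.447).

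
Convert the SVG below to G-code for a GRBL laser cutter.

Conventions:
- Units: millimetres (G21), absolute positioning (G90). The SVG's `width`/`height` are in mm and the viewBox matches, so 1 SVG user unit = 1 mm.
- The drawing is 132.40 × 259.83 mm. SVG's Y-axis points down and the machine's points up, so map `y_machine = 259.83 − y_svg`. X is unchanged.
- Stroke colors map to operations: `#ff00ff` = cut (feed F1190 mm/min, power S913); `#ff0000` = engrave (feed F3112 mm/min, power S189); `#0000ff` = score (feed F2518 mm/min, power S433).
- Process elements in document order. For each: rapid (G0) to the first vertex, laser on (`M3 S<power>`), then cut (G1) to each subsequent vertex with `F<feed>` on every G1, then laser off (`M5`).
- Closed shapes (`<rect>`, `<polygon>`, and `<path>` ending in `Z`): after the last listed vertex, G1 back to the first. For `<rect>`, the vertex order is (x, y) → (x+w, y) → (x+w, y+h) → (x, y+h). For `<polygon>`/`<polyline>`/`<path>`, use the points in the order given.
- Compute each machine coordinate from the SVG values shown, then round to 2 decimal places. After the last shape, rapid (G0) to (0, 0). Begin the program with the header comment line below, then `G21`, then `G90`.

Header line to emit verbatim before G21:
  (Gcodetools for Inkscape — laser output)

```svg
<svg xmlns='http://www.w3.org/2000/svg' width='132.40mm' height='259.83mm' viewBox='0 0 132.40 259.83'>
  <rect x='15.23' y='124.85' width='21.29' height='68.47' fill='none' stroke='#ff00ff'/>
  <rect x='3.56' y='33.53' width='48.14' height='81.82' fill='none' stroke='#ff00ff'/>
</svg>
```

viewBox `0 0 132.40 259.83` with mm width/height → 1 unit = 1 mm. Flip: y_m = 259.83 − y_svg.

**Shape 1** — `<rect>` rectangle, stroke `#ff00ff` → cut (S913, F1190). Machine vertices: (15.23,134.98) → (36.52,134.98) → (36.52,66.51) → (15.23,66.51) → (15.23,134.98). Closed: final G1 returns to the first vertex.

**Shape 2** — `<rect>` rectangle, stroke `#ff00ff` → cut (S913, F1190). Machine vertices: (3.56,226.30) → (51.70,226.30) → (51.70,144.48) → (3.56,144.48) → (3.56,226.30). Closed: final G1 returns to the first vertex.

(Gcodetools for Inkscape — laser output)
G21
G90
G0 X15.23 Y134.98
M3 S913
G1 X36.52 Y134.98 F1190
G1 X36.52 Y66.51 F1190
G1 X15.23 Y66.51 F1190
G1 X15.23 Y134.98 F1190
M5
G0 X3.56 Y226.30
M3 S913
G1 X51.70 Y226.30 F1190
G1 X51.70 Y144.48 F1190
G1 X3.56 Y144.48 F1190
G1 X3.56 Y226.30 F1190
M5
G0 X0.00 Y0.00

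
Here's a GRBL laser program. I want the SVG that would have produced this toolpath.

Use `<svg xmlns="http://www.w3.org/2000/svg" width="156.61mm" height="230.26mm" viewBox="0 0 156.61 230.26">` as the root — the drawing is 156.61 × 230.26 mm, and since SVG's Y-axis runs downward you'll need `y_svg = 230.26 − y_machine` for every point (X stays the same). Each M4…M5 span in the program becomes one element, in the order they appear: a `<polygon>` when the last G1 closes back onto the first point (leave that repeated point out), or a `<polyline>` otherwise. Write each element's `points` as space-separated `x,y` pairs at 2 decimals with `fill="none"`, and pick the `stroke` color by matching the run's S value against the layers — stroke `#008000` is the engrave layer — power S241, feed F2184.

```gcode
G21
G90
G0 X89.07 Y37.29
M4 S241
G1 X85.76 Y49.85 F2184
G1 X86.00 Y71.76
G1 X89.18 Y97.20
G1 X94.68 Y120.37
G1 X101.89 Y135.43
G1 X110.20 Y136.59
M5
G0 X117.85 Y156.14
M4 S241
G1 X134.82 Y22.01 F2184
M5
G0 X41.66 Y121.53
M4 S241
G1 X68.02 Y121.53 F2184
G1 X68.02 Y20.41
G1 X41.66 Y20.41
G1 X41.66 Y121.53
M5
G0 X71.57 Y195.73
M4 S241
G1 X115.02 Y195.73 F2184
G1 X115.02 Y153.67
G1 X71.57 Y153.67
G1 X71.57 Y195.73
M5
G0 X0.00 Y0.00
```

Machine Y-up, SVG Y-down with viewBox height 230.26, so y_svg = 230.26 − y_machine; X carries over. Every run uses S241, so all elements get stroke `#008000` (engrave).

Run 1: The run is open, so emit a `<polyline>` with points (Y-flipped): 89.07,192.97 85.76,180.41 86.00,158.50 89.18,133.06 94.68,109.89 101.89,94.83 110.20,93.67.

Run 2: The run is open, so emit a `<polyline>` with points (Y-flipped): 117.85,74.12 134.82,208.25.

Run 3: The run returns to its start, so emit a `<polygon>` with points (Y-flipped): 41.66,108.73 68.02,108.73 68.02,209.85 41.66,209.85.

Run 4: The run returns to its start, so emit a `<polygon>` with points (Y-flipped): 71.57,34.53 115.02,34.53 115.02,76.59 71.57,76.59.

<svg xmlns="http://www.w3.org/2000/svg" width="156.61mm" height="230.26mm" viewBox="0 0 156.61 230.26">
  <polyline points="89.07,192.97 85.76,180.41 86.00,158.50 89.18,133.06 94.68,109.89 101.89,94.83 110.20,93.67" fill="none" stroke="#008000"/>
  <polyline points="117.85,74.12 134.82,208.25" fill="none" stroke="#008000"/>
  <polygon points="41.66,108.73 68.02,108.73 68.02,209.85 41.66,209.85" fill="none" stroke="#008000"/>
  <polygon points="71.57,34.53 115.02,34.53 115.02,76.59 71.57,76.59" fill="none" stroke="#008000"/>
</svg>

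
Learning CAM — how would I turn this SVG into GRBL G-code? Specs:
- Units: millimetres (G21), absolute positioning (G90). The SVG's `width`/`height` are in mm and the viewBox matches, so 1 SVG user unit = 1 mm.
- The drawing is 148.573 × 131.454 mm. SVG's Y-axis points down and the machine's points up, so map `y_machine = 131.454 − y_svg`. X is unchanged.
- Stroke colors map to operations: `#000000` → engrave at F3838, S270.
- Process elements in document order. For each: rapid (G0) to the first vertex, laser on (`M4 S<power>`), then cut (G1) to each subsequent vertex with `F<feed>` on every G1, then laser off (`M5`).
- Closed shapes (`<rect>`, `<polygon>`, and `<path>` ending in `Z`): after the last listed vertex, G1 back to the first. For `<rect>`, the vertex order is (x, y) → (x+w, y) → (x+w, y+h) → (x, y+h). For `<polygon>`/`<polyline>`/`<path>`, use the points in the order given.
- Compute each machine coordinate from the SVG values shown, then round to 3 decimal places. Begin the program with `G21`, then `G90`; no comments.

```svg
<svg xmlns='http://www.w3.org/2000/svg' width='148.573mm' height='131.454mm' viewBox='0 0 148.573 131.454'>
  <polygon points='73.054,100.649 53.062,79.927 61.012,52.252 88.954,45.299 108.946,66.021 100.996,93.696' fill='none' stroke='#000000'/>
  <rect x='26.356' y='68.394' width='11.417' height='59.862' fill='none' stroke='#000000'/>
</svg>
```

G21
G90
G0 X73.054 Y30.805
M4 S270
G1 X53.062 Y51.527 F3838
G1 X61.012 Y79.202 F3838
G1 X88.954 Y86.155 F3838
G1 X108.946 Y65.433 F3838
G1 X100.996 Y37.758 F3838
G1 X73.054 Y30.805 F3838
M5
G0 X26.356 Y63.060
M4 S270
G1 X37.773 Y63.060 F3838
G1 X37.773 Y3.198 F3838
G1 X26.356 Y3.198 F3838
G1 X26.356 Y63.060 F3838
M5

viewBox `0 0 148.573 131.454` with mm width/height → 1 unit = 1 mm. Flip: y_m = 131.454 − y_svg.

**Shape 1** — `<polygon>` regular polygon, stroke `#000000` → engrave (S270, F3838). Machine vertices: (73.054,30.805) → (53.062,51.527) → (61.012,79.202) → (88.954,86.155) → (108.946,65.433) → (100.996,37.758) → (73.054,30.805). Closed: final G1 returns to the first vertex.

**Shape 2** — `<rect>` rectangle, stroke `#000000` → engrave (S270, F3838). Machine vertices: (26.356,63.060) → (37.773,63.060) → (37.773,3.198) → (26.356,3.198) → (26.356,63.060). Closed: final G1 returns to the first vertex.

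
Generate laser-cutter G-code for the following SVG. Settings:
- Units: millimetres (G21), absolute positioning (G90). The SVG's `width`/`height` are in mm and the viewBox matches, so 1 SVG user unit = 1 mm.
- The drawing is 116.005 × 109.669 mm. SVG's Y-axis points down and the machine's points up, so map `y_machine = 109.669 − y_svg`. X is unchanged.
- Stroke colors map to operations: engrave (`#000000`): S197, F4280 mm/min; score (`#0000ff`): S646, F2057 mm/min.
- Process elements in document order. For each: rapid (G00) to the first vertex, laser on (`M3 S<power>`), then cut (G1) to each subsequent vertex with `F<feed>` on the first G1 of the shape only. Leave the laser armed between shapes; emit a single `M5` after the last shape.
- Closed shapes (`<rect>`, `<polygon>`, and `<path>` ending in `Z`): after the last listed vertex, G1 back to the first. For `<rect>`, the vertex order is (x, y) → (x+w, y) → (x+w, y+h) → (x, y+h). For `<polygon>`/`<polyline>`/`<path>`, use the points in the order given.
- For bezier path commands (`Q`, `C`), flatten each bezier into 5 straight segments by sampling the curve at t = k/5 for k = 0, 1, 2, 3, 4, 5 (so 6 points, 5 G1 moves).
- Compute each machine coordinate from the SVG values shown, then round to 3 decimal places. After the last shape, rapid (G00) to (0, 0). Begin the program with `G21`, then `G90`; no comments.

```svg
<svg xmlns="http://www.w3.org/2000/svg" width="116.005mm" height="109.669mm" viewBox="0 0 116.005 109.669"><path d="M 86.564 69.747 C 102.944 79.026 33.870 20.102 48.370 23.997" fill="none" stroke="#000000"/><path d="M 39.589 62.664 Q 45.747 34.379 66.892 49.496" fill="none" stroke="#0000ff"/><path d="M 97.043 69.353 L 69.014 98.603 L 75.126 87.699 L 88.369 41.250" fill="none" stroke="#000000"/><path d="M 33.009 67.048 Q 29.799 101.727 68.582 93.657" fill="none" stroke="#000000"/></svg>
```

viewBox `0 0 116.005 109.669` with mm width/height → 1 unit = 1 mm. Flip: y_m = 109.669 − y_svg.

**Shape 1** — `<path>` cubic bezier, stroke `#000000` → engrave (S197, F4280). Control points (SVG): P0=(86.564,69.747), P1=(102.944,79.026), P2=(33.870,20.102), P3=(48.370,23.997); sampled at t=k/5. Machine vertices: (86.564,39.922) → (87.490,41.491) → (76.020,53.139) → (60.268,68.578) → (48.347,81.519) → (48.370,85.672). Open path.

**Shape 2** — `<path>` quadratic bezier, stroke `#0000ff` → score (S646, F2057). Control points (SVG): P0=(39.589,62.664), P1=(45.747,34.379), P2=(66.892,49.496); sampled at t=k/5. Machine vertices: (39.589,47.005) → (42.652,56.583) → (46.913,62.689) → (52.374,65.322) → (59.033,64.484) → (66.892,60.173). Open path.

**Shape 3** — `<path>` open polyline, stroke `#000000` → engrave (S197, F4280). Machine vertices: (97.043,40.316) → (69.014,11.066) → (75.126,21.970) → (88.369,68.419). Open path.

**Shape 4** — `<path>` quadratic bezier, stroke `#000000` → engrave (S197, F4280). Control points (SVG): P0=(33.009,67.048), P1=(29.799,101.727), P2=(68.582,93.657); sampled at t=k/5. Machine vertices: (33.009,42.621) → (33.405,30.459) → (37.160,21.718) → (44.274,16.396) → (54.749,14.494) → (68.582,16.012). Open path.

G21
G90
G00 X86.564 Y39.922
M3 S197
G1 X87.490 Y41.491 F4280
G1 X76.020 Y53.139
G1 X60.268 Y68.578
G1 X48.347 Y81.519
G1 X48.370 Y85.672
G00 X39.589 Y47.005
M3 S646
G1 X42.652 Y56.583 F2057
G1 X46.913 Y62.689
G1 X52.374 Y65.322
G1 X59.033 Y64.484
G1 X66.892 Y60.173
G00 X97.043 Y40.316
M3 S197
G1 X69.014 Y11.066 F4280
G1 X75.126 Y21.970
G1 X88.369 Y68.419
G00 X33.009 Y42.621
M3 S197
G1 X33.405 Y30.459 F4280
G1 X37.160 Y21.718
G1 X44.274 Y16.396
G1 X54.749 Y14.494
G1 X68.582 Y16.012
M5
G00 X0.000 Y0.000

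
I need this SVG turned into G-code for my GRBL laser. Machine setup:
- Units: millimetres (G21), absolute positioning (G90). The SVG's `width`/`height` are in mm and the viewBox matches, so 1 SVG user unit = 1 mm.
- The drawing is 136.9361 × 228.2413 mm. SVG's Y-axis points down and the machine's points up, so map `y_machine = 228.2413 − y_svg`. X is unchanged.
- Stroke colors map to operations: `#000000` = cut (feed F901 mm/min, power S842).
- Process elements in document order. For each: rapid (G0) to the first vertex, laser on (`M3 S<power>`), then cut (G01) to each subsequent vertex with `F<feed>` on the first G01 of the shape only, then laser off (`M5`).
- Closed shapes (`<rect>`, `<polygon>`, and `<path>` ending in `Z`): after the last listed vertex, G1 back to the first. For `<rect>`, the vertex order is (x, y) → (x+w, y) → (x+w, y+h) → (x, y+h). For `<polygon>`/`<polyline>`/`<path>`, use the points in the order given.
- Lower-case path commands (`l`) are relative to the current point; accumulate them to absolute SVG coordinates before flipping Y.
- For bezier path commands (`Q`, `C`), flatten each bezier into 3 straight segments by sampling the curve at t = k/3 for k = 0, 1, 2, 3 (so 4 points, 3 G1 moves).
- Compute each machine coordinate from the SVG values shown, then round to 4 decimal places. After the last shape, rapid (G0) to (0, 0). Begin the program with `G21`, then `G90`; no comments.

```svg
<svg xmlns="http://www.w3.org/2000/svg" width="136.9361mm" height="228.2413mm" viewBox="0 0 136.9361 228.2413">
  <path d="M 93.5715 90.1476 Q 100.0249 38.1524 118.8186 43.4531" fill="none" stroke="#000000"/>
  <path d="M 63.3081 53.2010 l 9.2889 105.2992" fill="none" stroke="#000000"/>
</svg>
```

G21
G90
G0 X93.5715 Y138.0937
M3 S842
G01 X99.2449 Y166.3910 F901
G01 X107.6606 Y181.9558
G01 X118.8186 Y184.7882
M5
G0 X63.3081 Y175.0403
M3 S842
G01 X72.5970 Y69.7411 F901
M5
G0 X0.0000 Y0.0000

1 u = 1 mm; y_m = 228.2413 − y.

[1] `<path>` quadratic bezier, #000000→cut S842 F901: (93.5715,138.0937) → (99.2449,166.3910) → (107.6606,181.9558) → (118.8186,184.7882)

[2] `<path>` line segment, #000000→cut S842 F901: (63.3081,175.0403) → (72.5970,69.7411)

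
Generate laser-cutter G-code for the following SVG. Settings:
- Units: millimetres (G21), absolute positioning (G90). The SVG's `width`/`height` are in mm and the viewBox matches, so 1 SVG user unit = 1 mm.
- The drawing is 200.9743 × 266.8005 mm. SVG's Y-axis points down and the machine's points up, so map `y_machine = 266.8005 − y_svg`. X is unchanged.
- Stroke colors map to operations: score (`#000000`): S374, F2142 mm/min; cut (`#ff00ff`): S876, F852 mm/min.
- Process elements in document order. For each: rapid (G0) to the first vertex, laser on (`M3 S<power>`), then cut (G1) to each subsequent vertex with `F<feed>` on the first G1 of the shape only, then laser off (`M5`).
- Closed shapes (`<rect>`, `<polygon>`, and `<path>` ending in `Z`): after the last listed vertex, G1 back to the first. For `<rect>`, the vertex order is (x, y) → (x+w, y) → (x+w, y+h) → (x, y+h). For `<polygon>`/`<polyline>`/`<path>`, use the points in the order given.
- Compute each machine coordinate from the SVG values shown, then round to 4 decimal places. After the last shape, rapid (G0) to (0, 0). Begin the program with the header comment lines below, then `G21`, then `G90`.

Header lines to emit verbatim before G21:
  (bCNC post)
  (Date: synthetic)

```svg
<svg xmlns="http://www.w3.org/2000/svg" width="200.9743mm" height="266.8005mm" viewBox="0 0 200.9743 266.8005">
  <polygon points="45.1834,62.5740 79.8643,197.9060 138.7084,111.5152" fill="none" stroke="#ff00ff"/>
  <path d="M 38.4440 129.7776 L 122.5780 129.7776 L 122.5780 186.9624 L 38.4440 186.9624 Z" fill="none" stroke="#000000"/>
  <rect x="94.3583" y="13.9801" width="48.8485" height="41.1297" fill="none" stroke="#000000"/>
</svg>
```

(bCNC post)
(Date: synthetic)
G21
G90
G0 X45.1834 Y204.2265
M3 S876
G1 X79.8643 Y68.8945 F852
G1 X138.7084 Y155.2853
G1 X45.1834 Y204.2265
M5
G0 X38.4440 Y137.0229
M3 S374
G1 X122.5780 Y137.0229 F2142
G1 X122.5780 Y79.8381
G1 X38.4440 Y79.8381
G1 X38.4440 Y137.0229
M5
G0 X94.3583 Y252.8204
M3 S374
G1 X143.2068 Y252.8204 F2142
G1 X143.2068 Y211.6907
G1 X94.3583 Y211.6907
G1 X94.3583 Y252.8204
M5
G0 X0.0000 Y0.0000

1 u = 1 mm; y_m = 266.8005 − y.

[1] `<polygon>` closed polygon, #ff00ff→cut S876 F852: (45.1834,204.2265) → (79.8643,68.8945) → (138.7084,155.2853) → (45.1834,204.2265) (closed)

[2] `<path>` rectangle, #000000→score S374 F2142: (38.4440,137.0229) → (122.5780,137.0229) → (122.5780,79.8381) → (38.4440,79.8381) → (38.4440,137.0229) (closed)

[3] `<rect>` rectangle, #000000→score S374 F2142: (94.3583,252.8204) → (143.2068,252.8204) → (143.2068,211.6907) → (94.3583,211.6907) → (94.3583,252.8204) (closed)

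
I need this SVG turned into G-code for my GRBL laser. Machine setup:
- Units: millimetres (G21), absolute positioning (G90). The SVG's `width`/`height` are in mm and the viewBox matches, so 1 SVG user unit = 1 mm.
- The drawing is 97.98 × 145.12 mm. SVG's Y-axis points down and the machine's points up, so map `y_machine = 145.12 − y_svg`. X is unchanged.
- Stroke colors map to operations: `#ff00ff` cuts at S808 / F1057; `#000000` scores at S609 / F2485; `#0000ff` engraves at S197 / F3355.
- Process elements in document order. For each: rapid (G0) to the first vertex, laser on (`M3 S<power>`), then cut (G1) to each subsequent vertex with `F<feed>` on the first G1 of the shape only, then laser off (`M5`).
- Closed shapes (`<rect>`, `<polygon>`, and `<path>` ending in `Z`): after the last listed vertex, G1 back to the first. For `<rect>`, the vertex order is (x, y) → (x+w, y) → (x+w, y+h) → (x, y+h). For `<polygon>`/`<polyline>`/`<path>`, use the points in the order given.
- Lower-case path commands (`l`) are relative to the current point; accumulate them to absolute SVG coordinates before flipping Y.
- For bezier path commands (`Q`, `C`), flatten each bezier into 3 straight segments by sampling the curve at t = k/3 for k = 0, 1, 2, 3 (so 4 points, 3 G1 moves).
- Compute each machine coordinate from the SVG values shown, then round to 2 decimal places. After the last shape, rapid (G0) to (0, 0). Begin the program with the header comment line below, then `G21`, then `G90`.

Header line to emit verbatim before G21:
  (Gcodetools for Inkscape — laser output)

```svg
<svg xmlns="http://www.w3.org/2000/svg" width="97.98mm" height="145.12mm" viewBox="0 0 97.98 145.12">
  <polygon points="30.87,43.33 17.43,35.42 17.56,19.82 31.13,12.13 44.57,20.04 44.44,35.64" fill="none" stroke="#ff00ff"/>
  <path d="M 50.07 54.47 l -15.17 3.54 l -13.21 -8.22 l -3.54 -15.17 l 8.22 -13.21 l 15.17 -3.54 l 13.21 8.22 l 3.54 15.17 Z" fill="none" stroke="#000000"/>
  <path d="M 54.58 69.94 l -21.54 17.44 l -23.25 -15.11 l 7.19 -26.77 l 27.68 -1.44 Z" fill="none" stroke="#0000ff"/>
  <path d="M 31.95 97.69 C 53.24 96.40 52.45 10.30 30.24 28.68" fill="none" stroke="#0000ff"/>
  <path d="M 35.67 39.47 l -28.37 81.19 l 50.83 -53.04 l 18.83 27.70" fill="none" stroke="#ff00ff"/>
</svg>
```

(Gcodetools for Inkscape — laser output)
G21
G90
G0 X30.87 Y101.79
M3 S808
G1 X17.43 Y109.70 F1057
G1 X17.56 Y125.30
G1 X31.13 Y132.99
G1 X44.57 Y125.08
G1 X44.44 Y109.48
G1 X30.87 Y101.79
M5
G0 X50.07 Y90.65
M3 S609
G1 X34.90 Y87.11 F2485
G1 X21.69 Y95.33
G1 X18.15 Y110.50
G1 X26.37 Y123.71
G1 X41.54 Y127.25
G1 X54.75 Y119.03
G1 X58.29 Y103.86
G1 X50.07 Y90.65
M5
G0 X54.58 Y75.18
M3 S197
G1 X33.04 Y57.74 F3355
G1 X9.79 Y72.85
G1 X16.98 Y99.62
G1 X44.66 Y101.06
G1 X54.58 Y75.18
M5
G0 X31.95 Y47.43
M3 S197
G1 X45.90 Y69.98 F3355
G1 X45.29 Y107.00
G1 X30.24 Y116.44
M5
G0 X35.67 Y105.65
M3 S808
G1 X7.30 Y24.46 F1057
G1 X58.13 Y77.50
G1 X76.96 Y49.80
M5
G0 X0.00 Y0.00

1 u = 1 mm; y_m = 145.12 − y.

[1] `<polygon>` regular polygon, #ff00ff→cut S808 F1057: (30.87,101.79) → (17.43,109.70) → (17.56,125.30) → (31.13,132.99) → (44.57,125.08) → (44.44,109.48) → (30.87,101.79) (closed)

[2] `<path>` regular polygon, #000000→score S609 F2485: (50.07,90.65) → (34.90,87.11) → (21.69,95.33) → (18.15,110.50) → (26.37,123.71) → (41.54,127.25) → (54.75,119.03) → (58.29,103.86) → (50.07,90.65) (closed)

[3] `<path>` regular polygon, #0000ff→engrave S197 F3355: (54.58,75.18) → (33.04,57.74) → (9.79,72.85) → (16.98,99.62) → (44.66,101.06) → (54.58,75.18) (closed)

[4] `<path>` cubic bezier, #0000ff→engrave S197 F3355: (31.95,47.43) → (45.90,69.98) → (45.29,107.00) → (30.24,116.44)

[5] `<path>` open polyline, #ff00ff→cut S808 F1057: (35.67,105.65) → (7.30,24.46) → (58.13,77.50) → (76.96,49.80)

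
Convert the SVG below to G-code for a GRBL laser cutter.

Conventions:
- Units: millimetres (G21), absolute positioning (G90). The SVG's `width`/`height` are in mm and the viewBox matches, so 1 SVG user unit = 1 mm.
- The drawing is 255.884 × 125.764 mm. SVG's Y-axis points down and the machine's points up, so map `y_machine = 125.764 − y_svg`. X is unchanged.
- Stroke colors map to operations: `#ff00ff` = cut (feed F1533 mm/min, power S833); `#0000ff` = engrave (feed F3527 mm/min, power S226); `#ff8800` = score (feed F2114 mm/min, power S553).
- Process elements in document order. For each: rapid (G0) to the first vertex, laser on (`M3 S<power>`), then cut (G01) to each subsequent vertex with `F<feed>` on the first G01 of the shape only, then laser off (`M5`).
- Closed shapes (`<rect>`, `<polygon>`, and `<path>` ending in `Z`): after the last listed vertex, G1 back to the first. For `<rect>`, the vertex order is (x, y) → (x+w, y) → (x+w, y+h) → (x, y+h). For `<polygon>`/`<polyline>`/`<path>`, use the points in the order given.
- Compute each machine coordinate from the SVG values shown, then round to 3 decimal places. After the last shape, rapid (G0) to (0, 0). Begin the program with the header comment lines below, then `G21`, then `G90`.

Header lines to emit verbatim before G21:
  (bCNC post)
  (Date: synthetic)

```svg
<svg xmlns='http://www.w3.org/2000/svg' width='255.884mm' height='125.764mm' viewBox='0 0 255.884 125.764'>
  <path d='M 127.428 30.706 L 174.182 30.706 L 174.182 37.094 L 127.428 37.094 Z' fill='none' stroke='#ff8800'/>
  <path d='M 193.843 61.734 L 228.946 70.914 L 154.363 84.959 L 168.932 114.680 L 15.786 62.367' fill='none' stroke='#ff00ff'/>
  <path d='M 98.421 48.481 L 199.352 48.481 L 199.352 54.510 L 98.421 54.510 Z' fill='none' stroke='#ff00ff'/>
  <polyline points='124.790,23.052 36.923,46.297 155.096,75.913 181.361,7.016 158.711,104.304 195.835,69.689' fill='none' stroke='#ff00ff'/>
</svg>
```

(bCNC post)
(Date: synthetic)
G21
G90
G0 X127.428 Y95.058
M3 S553
G01 X174.182 Y95.058 F2114
G01 X174.182 Y88.670
G01 X127.428 Y88.670
G01 X127.428 Y95.058
M5
G0 X193.843 Y64.030
M3 S833
G01 X228.946 Y54.850 F1533
G01 X154.363 Y40.805
G01 X168.932 Y11.084
G01 X15.786 Y63.397
M5
G0 X98.421 Y77.283
M3 S833
G01 X199.352 Y77.283 F1533
G01 X199.352 Y71.254
G01 X98.421 Y71.254
G01 X98.421 Y77.283
M5
G0 X124.790 Y102.712
M3 S833
G01 X36.923 Y79.467 F1533
G01 X155.096 Y49.851
G01 X181.361 Y118.748
G01 X158.711 Y21.460
G01 X195.835 Y56.075
M5
G0 X0.000 Y0.000

Since the viewBox matches the mm dimensions, user units are millimetres directly. The only transform is the Y-flip y_m = 125.764 − y_svg.

Shape 1 is a rectangle drawn with `<path>`. Its stroke #ff8800 means score at S553, F2114. After flipping Y the toolpath is (127.428,95.058) → (174.182,95.058) → (174.182,88.670) → (127.428,88.670) → (127.428,95.058), returning to the start.

Shape 2 is a open polyline drawn with `<path>`. Its stroke #ff00ff means cut at S833, F1533. After flipping Y the toolpath is (193.843,64.030) → (228.946,54.850) → (154.363,40.805) → (168.932,11.084) → (15.786,63.397).

Shape 3 is a rectangle drawn with `<path>`. Its stroke #ff00ff means cut at S833, F1533. After flipping Y the toolpath is (98.421,77.283) → (199.352,77.283) → (199.352,71.254) → (98.421,71.254) → (98.421,77.283), returning to the start.

Shape 4 is a open polyline drawn with `<polyline>`. Its stroke #ff00ff means cut at S833, F1533. After flipping Y the toolpath is (124.790,102.712) → (36.923,79.467) → (155.096,49.851) → (181.361,118.748) → (158.711,21.460) → (195.835,56.075).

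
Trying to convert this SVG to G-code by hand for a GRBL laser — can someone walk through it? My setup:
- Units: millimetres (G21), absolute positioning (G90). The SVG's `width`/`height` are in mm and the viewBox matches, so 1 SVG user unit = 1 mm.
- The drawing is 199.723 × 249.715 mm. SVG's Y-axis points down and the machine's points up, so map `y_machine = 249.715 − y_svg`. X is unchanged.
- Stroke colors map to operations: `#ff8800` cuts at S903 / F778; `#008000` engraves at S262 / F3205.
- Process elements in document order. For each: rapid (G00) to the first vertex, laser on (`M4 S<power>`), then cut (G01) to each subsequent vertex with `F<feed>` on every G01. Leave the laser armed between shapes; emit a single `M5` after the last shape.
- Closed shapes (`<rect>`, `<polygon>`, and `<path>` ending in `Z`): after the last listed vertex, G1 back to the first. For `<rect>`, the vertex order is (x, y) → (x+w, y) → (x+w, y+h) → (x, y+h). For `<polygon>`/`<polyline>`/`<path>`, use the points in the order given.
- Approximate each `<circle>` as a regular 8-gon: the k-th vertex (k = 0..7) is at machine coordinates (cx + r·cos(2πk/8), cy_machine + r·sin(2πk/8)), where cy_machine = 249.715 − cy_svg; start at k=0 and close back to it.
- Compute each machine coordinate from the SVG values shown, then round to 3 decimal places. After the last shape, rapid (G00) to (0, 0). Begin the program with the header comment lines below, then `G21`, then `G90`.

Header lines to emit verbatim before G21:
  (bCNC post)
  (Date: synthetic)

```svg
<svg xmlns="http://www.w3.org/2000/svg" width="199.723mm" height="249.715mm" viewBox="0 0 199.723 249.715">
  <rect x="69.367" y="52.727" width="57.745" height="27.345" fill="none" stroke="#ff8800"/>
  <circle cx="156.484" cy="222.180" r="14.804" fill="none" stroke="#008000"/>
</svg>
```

(bCNC post)
(Date: synthetic)
G21
G90
G00 X69.367 Y196.988
M4 S903
G01 X127.112 Y196.988 F778
G01 X127.112 Y169.643 F778
G01 X69.367 Y169.643 F778
G01 X69.367 Y196.988 F778
G00 X171.288 Y27.535
M4 S262
G01 X166.952 Y38.003 F3205
G01 X156.484 Y42.339 F3205
G01 X146.016 Y38.003 F3205
G01 X141.680 Y27.535 F3205
G01 X146.016 Y17.067 F3205
G01 X156.484 Y12.731 F3205
G01 X166.952 Y17.067 F3205
G01 X171.288 Y27.535 F3205
M5
G00 X0.000 Y0.000

viewBox `0 0 199.723 249.715` with mm width/height → 1 unit = 1 mm. Flip: y_m = 249.715 − y_svg.

**Shape 1** — `<rect>` rectangle, stroke `#ff8800` → cut (S903, F778). Machine vertices: (69.367,196.988) → (127.112,196.988) → (127.112,169.643) → (69.367,169.643) → (69.367,196.988). Closed: final G1 returns to the first vertex.

**Shape 2** — `<circle>` circle, stroke `#008000` → engrave (S262, F3205). Machine vertices: (171.288,27.535) → (166.952,38.003) → (156.484,42.339) → (146.016,38.003) → (141.680,27.535) → (146.016,17.067) → (156.484,12.731) → (166.952,17.067) → (171.288,27.535). Closed: final G1 returns to the first vertex.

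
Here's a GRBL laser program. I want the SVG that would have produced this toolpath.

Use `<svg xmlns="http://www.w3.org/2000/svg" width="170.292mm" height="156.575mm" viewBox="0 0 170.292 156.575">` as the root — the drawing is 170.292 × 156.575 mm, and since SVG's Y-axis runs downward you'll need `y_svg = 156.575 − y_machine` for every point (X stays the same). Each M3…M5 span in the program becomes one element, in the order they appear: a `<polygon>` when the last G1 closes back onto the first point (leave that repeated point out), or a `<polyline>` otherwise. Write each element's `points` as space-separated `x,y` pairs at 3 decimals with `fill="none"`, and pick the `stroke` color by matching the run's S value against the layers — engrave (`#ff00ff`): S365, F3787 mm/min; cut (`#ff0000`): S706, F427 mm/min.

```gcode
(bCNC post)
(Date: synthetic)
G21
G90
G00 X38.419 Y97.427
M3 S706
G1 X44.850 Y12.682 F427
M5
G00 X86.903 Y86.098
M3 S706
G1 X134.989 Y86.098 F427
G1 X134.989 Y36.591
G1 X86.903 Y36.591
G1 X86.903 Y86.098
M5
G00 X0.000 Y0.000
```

<svg xmlns="http://www.w3.org/2000/svg" width="170.292mm" height="156.575mm" viewBox="0 0 170.292 156.575">
  <polyline points="38.419,59.148 44.850,143.893" fill="none" stroke="#ff0000"/>
  <polygon points="86.903,70.477 134.989,70.477 134.989,119.984 86.903,119.984" fill="none" stroke="#ff0000"/>
</svg>

Each laser-on run becomes one SVG element. Flip Y back into SVG space with y_svg = 156.575 − y_machine. Every run uses S706, so all elements get stroke `#ff0000` (cut).

Run 1: The run is open, so emit a `<polyline>` with points (Y-flipped): 38.419,59.148 44.850,143.893.

Run 2: The run returns to its start, so emit a `<polygon>` with points (Y-flipped): 86.903,70.477 134.989,70.477 134.989,119.984 86.903,119.984.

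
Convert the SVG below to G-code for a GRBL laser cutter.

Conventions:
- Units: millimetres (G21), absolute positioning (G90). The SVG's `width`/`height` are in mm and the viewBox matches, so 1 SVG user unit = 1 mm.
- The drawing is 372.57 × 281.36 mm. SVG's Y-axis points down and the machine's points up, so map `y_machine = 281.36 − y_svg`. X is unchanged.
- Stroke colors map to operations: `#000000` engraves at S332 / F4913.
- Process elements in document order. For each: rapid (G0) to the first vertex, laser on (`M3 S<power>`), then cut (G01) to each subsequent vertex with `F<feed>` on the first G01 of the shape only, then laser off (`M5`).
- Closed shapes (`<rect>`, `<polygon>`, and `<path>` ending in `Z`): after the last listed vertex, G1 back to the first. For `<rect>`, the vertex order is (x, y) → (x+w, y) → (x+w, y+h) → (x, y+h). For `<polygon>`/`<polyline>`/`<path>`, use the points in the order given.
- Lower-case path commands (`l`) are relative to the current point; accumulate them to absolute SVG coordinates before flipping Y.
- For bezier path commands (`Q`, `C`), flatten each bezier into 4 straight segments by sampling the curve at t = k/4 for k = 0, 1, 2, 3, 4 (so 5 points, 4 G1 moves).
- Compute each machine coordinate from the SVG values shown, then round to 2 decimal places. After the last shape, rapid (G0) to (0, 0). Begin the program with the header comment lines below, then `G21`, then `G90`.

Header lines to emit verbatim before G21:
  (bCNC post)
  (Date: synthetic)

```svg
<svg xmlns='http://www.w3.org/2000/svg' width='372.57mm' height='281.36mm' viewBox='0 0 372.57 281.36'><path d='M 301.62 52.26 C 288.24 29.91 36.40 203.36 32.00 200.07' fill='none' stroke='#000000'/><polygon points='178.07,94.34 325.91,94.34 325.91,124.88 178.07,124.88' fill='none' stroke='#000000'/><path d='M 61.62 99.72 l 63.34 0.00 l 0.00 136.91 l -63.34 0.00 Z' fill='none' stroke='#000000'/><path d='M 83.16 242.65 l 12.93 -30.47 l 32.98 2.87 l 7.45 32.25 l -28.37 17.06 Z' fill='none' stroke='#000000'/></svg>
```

Since the viewBox matches the mm dimensions, user units are millimetres directly. The only transform is the Y-flip y_m = 281.36 − y_svg.

Shape 1 is a cubic bezier drawn with `<path>`. Its stroke #000000 means engrave at S332, F4913. After flipping Y the toolpath is (301.62,229.10) → (254.47,214.97) → (163.44,162.34) → (74.10,106.14) → (32.00,81.29).

Shape 2 is a rectangle drawn with `<polygon>`. Its stroke #000000 means engrave at S332, F4913. After flipping Y the toolpath is (178.07,187.02) → (325.91,187.02) → (325.91,156.48) → (178.07,156.48) → (178.07,187.02), returning to the start.

Shape 3 is a rectangle drawn with `<path>`. Its stroke #000000 means engrave at S332, F4913. After flipping Y the toolpath is (61.62,181.64) → (124.96,181.64) → (124.96,44.73) → (61.62,44.73) → (61.62,181.64), returning to the start.

Shape 4 is a regular polygon drawn with `<path>`. Its stroke #000000 means engrave at S332, F4913. After flipping Y the toolpath is (83.16,38.71) → (96.09,69.18) → (129.07,66.31) → (136.52,34.06) → (108.15,17.00) → (83.16,38.71), returning to the start.

(bCNC post)
(Date: synthetic)
G21
G90
G0 X301.62 Y229.10
M3 S332
G01 X254.47 Y214.97 F4913
G01 X163.44 Y162.34
G01 X74.10 Y106.14
G01 X32.00 Y81.29
M5
G0 X178.07 Y187.02
M3 S332
G01 X325.91 Y187.02 F4913
G01 X325.91 Y156.48
G01 X178.07 Y156.48
G01 X178.07 Y187.02
M5
G0 X61.62 Y181.64
M3 S332
G01 X124.96 Y181.64 F4913
G01 X124.96 Y44.73
G01 X61.62 Y44.73
G01 X61.62 Y181.64
M5
G0 X83.16 Y38.71
M3 S332
G01 X96.09 Y69.18 F4913
G01 X129.07 Y66.31
G01 X136.52 Y34.06
G01 X108.15 Y17.00
G01 X83.16 Y38.71
M5
G0 X0.00 Y0.00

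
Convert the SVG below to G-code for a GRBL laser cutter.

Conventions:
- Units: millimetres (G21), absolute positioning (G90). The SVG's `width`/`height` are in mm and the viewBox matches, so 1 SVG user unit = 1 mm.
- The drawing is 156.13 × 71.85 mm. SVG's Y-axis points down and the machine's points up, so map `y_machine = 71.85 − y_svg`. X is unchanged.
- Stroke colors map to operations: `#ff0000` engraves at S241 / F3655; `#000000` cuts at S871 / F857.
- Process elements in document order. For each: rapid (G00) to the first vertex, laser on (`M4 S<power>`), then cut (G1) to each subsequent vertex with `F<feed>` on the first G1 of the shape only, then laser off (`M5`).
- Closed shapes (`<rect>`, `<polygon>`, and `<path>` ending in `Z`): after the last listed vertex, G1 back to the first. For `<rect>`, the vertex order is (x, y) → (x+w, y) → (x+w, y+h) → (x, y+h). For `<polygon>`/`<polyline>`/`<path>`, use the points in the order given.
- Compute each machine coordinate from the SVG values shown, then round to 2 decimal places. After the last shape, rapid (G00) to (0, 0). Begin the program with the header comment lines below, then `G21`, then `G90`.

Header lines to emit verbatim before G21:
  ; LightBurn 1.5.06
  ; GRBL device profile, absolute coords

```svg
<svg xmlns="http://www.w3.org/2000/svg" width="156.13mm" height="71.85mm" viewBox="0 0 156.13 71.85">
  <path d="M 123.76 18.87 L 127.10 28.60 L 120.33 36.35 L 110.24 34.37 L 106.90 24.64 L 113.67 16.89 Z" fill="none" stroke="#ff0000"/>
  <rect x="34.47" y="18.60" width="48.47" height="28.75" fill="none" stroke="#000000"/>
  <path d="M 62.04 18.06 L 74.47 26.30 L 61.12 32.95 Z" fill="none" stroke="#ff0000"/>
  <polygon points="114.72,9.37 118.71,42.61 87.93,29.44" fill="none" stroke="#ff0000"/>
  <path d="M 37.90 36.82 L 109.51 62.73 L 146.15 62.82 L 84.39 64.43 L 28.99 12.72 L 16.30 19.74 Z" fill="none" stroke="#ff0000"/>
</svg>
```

1 u = 1 mm; y_m = 71.85 − y.

[1] `<path>` regular polygon, #ff0000→engrave S241 F3655: (123.76,52.98) → (127.10,43.25) → (120.33,35.50) → (110.24,37.48) → (106.90,47.21) → (113.67,54.96) → (123.76,52.98) (closed)

[2] `<rect>` rectangle, #000000→cut S871 F857: (34.47,53.25) → (82.94,53.25) → (82.94,24.50) → (34.47,24.50) → (34.47,53.25) (closed)

[3] `<path>` regular polygon, #ff0000→engrave S241 F3655: (62.04,53.79) → (74.47,45.55) → (61.12,38.90) → (62.04,53.79) (closed)

[4] `<polygon>` regular polygon, #ff0000→engrave S241 F3655: (114.72,62.48) → (118.71,29.24) → (87.93,42.41) → (114.72,62.48) (closed)

[5] `<path>` closed polygon, #ff0000→engrave S241 F3655: (37.90,35.03) → (109.51,9.12) → (146.15,9.03) → (84.39,7.42) → (28.99,59.13) → (16.30,52.11) → (37.90,35.03) (closed)

; LightBurn 1.5.06
; GRBL device profile, absolute coords
G21
G90
G00 X123.76 Y52.98
M4 S241
G1 X127.10 Y43.25 F3655
G1 X120.33 Y35.50
G1 X110.24 Y37.48
G1 X106.90 Y47.21
G1 X113.67 Y54.96
G1 X123.76 Y52.98
M5
G00 X34.47 Y53.25
M4 S871
G1 X82.94 Y53.25 F857
G1 X82.94 Y24.50
G1 X34.47 Y24.50
G1 X34.47 Y53.25
M5
G00 X62.04 Y53.79
M4 S241
G1 X74.47 Y45.55 F3655
G1 X61.12 Y38.90
G1 X62.04 Y53.79
M5
G00 X114.72 Y62.48
M4 S241
G1 X118.71 Y29.24 F3655
G1 X87.93 Y42.41
G1 X114.72 Y62.48
M5
G00 X37.90 Y35.03
M4 S241
G1 X109.51 Y9.12 F3655
G1 X146.15 Y9.03
G1 X84.39 Y7.42
G1 X28.99 Y59.13
G1 X16.30 Y52.11
G1 X37.90 Y35.03
M5
G00 X0.00 Y0.00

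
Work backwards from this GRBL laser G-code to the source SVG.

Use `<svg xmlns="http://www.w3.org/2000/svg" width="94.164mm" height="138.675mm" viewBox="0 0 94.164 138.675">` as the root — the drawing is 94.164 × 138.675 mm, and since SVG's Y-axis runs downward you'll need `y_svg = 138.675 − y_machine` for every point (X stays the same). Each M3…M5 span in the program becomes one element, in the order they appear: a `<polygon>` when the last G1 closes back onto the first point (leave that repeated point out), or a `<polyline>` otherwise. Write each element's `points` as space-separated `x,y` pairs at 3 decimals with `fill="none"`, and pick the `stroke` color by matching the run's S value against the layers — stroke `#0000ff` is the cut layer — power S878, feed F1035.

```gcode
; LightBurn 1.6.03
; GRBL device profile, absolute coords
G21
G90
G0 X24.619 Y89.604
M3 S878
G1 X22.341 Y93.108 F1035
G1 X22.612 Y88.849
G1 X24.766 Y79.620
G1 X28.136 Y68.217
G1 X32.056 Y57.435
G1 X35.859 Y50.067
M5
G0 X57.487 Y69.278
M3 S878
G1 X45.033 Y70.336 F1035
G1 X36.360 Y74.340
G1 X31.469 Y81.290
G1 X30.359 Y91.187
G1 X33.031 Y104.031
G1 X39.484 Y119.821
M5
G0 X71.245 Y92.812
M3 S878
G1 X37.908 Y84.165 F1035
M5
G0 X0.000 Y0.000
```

Machine Y-up, SVG Y-down with viewBox height 138.675, so y_svg = 138.675 − y_machine; X carries over. Every run uses S878, so all elements get stroke `#0000ff` (cut).

Run 1: The run is open, so emit a `<polyline>` with points (Y-flipped): 24.619,49.071 22.341,45.567 22.612,49.826 24.766,59.055 28.136,70.458 32.056,81.240 35.859,88.608.

Run 2: The run is open, so emit a `<polyline>` with points (Y-flipped): 57.487,69.397 45.033,68.339 36.360,64.335 31.469,57.385 30.359,47.488 33.031,34.644 39.484,18.854.

Run 3: The run is open, so emit a `<polyline>` with points (Y-flipped): 71.245,45.863 37.908,54.510.

<svg xmlns="http://www.w3.org/2000/svg" width="94.164mm" height="138.675mm" viewBox="0 0 94.164 138.675">
  <polyline points="24.619,49.071 22.341,45.567 22.612,49.826 24.766,59.055 28.136,70.458 32.056,81.240 35.859,88.608" fill="none" stroke="#0000ff"/>
  <polyline points="57.487,69.397 45.033,68.339 36.360,64.335 31.469,57.385 30.359,47.488 33.031,34.644 39.484,18.854" fill="none" stroke="#0000ff"/>
  <polyline points="71.245,45.863 37.908,54.510" fill="none" stroke="#0000ff"/>
</svg>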